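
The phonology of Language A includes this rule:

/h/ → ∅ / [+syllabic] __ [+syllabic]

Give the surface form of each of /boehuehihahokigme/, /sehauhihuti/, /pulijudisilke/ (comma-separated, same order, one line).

/boehuehihahokigme/: /h/ occurs between vowels /e/ and /u/, so it deletes. /h/ occurs between vowels /e/ and /i/, so it deletes. /h/ occurs between vowels /i/ and /a/, so it deletes. /h/ occurs between vowels /a/ and /o/, so it deletes. → [boeueiaokigme].
/sehauhihuti/: /h/ occurs between vowels /e/ and /a/, so it deletes. /h/ occurs between vowels /u/ and /i/, so it deletes. /h/ occurs between vowels /i/ and /u/, so it deletes. → [seauiuti].
/pulijudisilke/: the rule's environment is not met; surfaces unchanged as [pulijudisilke].

boeueiaokigme, seauiuti, pulijudisilke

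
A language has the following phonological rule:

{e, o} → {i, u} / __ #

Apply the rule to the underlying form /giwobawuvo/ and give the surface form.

Scanning /giwobawuvo/: /o/ at position 4 is not in the conditioning environment; /o/ is a mid vowel in word-final position, so it raises to [u].
Result: [giwobawuvu].

giwobawuvu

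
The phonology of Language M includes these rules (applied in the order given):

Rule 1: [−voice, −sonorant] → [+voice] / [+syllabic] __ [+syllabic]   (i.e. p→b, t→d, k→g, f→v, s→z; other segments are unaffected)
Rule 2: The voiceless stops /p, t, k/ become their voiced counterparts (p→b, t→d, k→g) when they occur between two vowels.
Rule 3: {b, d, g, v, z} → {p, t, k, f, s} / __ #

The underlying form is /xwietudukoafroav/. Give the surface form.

Rule 1 (intervocalic voicing): /t/ is a voiceless obstruent between vowels /e/ and /u/, so it voices to [d]. /k/ is a voiceless obstruent between vowels /u/ and /o/, so it voices to [g]. /xwietudukoafroav/ → xwiedudugoafroav.
Rule 2 (intervocalic voicing): no segment meets the environment; /xwiedudugoafroav/ is unchanged.
Rule 3 (final devoicing): /v/ is a voiced obstruent in word-final position, so it devoices to [f]. /xwiedudugoafroav/ → xwiedudugoafroaf.

xwiedudugoafroaf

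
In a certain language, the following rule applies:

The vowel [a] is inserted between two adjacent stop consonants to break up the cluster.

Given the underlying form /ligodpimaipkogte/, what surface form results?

ligodapimaipakogate

/d/ and /p/ form a stop–stop cluster, so [a] is inserted between them.
/p/ and /k/ form a stop–stop cluster, so [a] is inserted between them.
/g/ and /t/ form a stop–stop cluster, so [a] is inserted between them.
Surface form: [ligodapimaipakogate].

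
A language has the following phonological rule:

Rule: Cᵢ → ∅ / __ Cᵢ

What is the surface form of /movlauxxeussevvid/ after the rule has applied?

/xx/ is a geminate; the first /x/ deletes.
/ss/ is a geminate; the first /s/ deletes.
/vv/ is a geminate; the first /v/ deletes.
The other instances of /m/, /v/, /l/, /x/, /s/, /d/ do not occur in the required environment and remain unchanged.
Surface form: [movlauxeusevid].

movlauxeusevid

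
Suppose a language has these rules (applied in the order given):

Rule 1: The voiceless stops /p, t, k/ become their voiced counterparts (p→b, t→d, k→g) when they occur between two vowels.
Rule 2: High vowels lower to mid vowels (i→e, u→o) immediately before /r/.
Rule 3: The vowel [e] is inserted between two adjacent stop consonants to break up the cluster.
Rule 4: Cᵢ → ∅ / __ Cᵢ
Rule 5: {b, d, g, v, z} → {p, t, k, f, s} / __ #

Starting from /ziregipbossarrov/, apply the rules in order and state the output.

zeregipebosarof

Rule 1 (intervocalic voicing): no segment meets the environment; /ziregipbossarrov/ is unchanged.
Rule 2 (pre-rhotic lowering): /i/ is a high vowel immediately before /r/, so it lowers to [e]. /ziregipbossarrov/ → zeregipbossarrov.
Rule 3 (stop-cluster e-epenthesis): /p/ and /b/ form a stop–stop cluster, so [e] is inserted between them. /zeregipbossarrov/ → zeregipebossarrov.
Rule 4 (degemination): /ss/ is a geminate; the first /s/ deletes. /rr/ is a geminate; the first /r/ deletes. /zeregipebossarrov/ → zeregipebosarov.
Rule 5 (final devoicing): /v/ is a voiced obstruent in word-final position, so it devoices to [f]. /zeregipebosarov/ → zeregipebosarof.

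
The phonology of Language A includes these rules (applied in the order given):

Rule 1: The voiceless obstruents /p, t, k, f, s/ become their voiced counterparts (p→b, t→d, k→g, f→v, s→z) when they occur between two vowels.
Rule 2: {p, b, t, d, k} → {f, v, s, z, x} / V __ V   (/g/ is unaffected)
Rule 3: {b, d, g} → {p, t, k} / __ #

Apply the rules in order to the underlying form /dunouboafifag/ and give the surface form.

dunouvoavivak

Rule 1 (intervocalic voicing): /f/ is a voiceless obstruent between vowels /a/ and /i/, so it voices to [v]. /f/ is a voiceless obstruent between vowels /i/ and /a/, so it voices to [v]. /dunouboafifag/ → dunouboavivag.
Rule 2 (intervocalic spirantization): /b/ is a stop between vowels /u/ and /o/, so it spirantizes to the fricative [v]. /dunouboavivag/ → dunouvoavivag.
Rule 3 (final devoicing): /g/ is a voiced stop in word-final position, so it devoices to [k]. /dunouvoavivag/ → dunouvoavivak.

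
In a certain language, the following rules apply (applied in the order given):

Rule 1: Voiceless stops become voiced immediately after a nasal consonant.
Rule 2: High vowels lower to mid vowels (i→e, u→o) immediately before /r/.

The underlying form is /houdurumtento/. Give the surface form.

Rule 1 (post-nasal voicing): /t/ is a voiceless stop immediately after the nasal /m/, so it voices to [d]. /t/ is a voiceless stop immediately after the nasal /n/, so it voices to [d]. /houdurumtento/ → houdurumdendo.
Rule 2 (pre-rhotic lowering): /u/ is a high vowel immediately before /r/, so it lowers to [o]. /houdurumdendo/ → houdorumdendo.

houdorumdendo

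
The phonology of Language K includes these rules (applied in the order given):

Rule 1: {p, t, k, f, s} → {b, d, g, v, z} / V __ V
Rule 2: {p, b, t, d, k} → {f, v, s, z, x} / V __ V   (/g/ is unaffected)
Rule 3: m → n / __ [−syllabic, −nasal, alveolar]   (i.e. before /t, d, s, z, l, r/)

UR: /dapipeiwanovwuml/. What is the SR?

daviveiwanovwunl

Rule 1 (intervocalic voicing): /p/ is a voiceless obstruent between vowels /a/ and /i/, so it voices to [b]. /p/ is a voiceless obstruent between vowels /i/ and /e/, so it voices to [b]. /dapipeiwanovwuml/ → dabibeiwanovwuml.
Rule 2 (intervocalic spirantization): /b/ is a stop between vowels /a/ and /i/, so it spirantizes to the fricative [v]. /b/ is a stop between vowels /i/ and /e/, so it spirantizes to the fricative [v]. /dabibeiwanovwuml/ → daviveiwanovwuml.
Rule 3 (nasal place assimilation): /m/ precedes the alveolar consonant /l/, so it assimilates in place to [n]. /daviveiwanovwuml/ → daviveiwanovwunl.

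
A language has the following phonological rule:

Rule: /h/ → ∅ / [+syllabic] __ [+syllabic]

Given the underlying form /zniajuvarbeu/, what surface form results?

No segment of /zniajuvarbeu/ meets the structural description of the rule, so the form surfaces unchanged.

zniajuvarbeu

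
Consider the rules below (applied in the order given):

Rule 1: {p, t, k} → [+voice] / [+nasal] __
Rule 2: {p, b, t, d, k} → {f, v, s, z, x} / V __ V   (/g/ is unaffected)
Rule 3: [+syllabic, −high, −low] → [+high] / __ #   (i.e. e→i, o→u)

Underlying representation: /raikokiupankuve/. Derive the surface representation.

Rule 1 (post-nasal voicing): /k/ is a voiceless stop immediately after the nasal /n/, so it voices to [g]. /raikokiupankuve/ → raikokiupanguve.
Rule 2 (intervocalic spirantization): /k/ is a stop between vowels /i/ and /o/, so it spirantizes to the fricative [x]. /k/ is a stop between vowels /o/ and /i/, so it spirantizes to the fricative [x]. /p/ is a stop between vowels /u/ and /a/, so it spirantizes to the fricative [f]. /raikokiupanguve/ → raixoxiufanguve.
Rule 3 (final vowel raising): /e/ is a mid vowel in word-final position, so it raises to [i]. /raixoxiufanguve/ → raixoxiufanguvi.

raixoxiufanguvi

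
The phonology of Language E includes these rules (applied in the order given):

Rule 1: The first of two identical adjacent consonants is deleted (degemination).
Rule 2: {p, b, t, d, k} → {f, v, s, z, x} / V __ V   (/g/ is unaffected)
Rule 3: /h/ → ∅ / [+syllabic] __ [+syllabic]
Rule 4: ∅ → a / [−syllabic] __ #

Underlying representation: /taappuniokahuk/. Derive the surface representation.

taafunioxauka

Rule 1 (degemination): /pp/ is a geminate; the first /p/ deletes. /taappuniokahuk/ → taapuniokahuk.
Rule 2 (intervocalic spirantization): /p/ is a stop between vowels /a/ and /u/, so it spirantizes to the fricative [f]. /k/ is a stop between vowels /o/ and /a/, so it spirantizes to the fricative [x]. /taapuniokahuk/ → taafunioxahuk.
Rule 3 (intervocalic h-deletion): /h/ occurs between vowels /a/ and /u/, so it deletes. /taafunioxahuk/ → taafunioxauk.
Rule 4 (final a-epenthesis): the form ends in the consonant /k/, so [a] is inserted word-finally. /taafunioxauk/ → taafunioxauka.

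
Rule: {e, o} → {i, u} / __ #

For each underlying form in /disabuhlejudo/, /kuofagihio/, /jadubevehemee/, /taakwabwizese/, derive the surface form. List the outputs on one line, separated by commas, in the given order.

disabuhlejudu, kuofagihiu, jadubevehemei, taakwabwizesi

/disabuhlejudo/: /o/ is a mid vowel in word-final position, so it raises to [u]. → [disabuhlejudu].
/kuofagihio/: /o/ is a mid vowel in word-final position, so it raises to [u]. → [kuofagihiu].
/jadubevehemee/: /e/ is a mid vowel in word-final position, so it raises to [i]. → [jadubevehemei].
/taakwabwizese/: /e/ is a mid vowel in word-final position, so it raises to [i]. → [taakwabwizesi].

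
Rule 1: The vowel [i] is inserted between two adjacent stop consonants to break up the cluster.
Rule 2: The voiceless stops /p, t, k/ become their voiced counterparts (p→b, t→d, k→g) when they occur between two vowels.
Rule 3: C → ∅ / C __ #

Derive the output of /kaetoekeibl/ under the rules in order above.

Rule 1 (stop-cluster i-epenthesis): no segment meets the environment; /kaetoekeibl/ is unchanged.
Rule 2 (intervocalic voicing): /t/ is a voiceless stop between vowels /e/ and /o/, so it voices to [d]. /k/ is a voiceless stop between vowels /e/ and /e/, so it voices to [g]. /kaetoekeibl/ → kaedoegeibl.
Rule 3 (final cluster simplification): /l/ is the second consonant of a word-final cluster /bl/, so it deletes. /kaedoegeibl/ → kaedoegeib.

kaedoegeib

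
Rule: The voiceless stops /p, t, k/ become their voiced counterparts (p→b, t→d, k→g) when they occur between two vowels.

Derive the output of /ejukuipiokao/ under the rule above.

ejuguibiogao

/k/ is a voiceless stop between vowels /u/ and /u/, so it voices to [g].
/p/ is a voiceless stop between vowels /i/ and /i/, so it voices to [b].
/k/ is a voiceless stop between vowels /o/ and /a/, so it voices to [g].
Surface form: [ejuguibiogao].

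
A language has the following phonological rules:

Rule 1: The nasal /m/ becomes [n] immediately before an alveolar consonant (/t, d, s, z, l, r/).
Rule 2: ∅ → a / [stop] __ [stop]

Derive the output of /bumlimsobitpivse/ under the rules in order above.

bunlinsobitapivse

Rule 1 (nasal place assimilation): /m/ precedes the alveolar consonant /l/, so it assimilates in place to [n]. /m/ precedes the alveolar consonant /s/, so it assimilates in place to [n]. /bumlimsobitpivse/ → bunlinsobitpivse.
Rule 2 (stop-cluster a-epenthesis): /t/ and /p/ form a stop–stop cluster, so [a] is inserted between them. /bunlinsobitpivse/ → bunlinsobitapivse.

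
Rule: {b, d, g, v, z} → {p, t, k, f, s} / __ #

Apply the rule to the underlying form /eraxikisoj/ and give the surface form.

eraxikisoj

No segment of /eraxikisoj/ meets the structural description of the rule, so the form surfaces unchanged.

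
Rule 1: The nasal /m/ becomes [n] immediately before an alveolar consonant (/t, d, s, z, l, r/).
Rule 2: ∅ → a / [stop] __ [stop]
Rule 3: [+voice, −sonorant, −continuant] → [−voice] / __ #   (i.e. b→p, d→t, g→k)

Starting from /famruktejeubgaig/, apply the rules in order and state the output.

fanrukatejeubagaik

Rule 1 (nasal place assimilation): /m/ precedes the alveolar consonant /r/, so it assimilates in place to [n]. /famruktejeubgaig/ → fanruktejeubgaig.
Rule 2 (stop-cluster a-epenthesis): /k/ and /t/ form a stop–stop cluster, so [a] is inserted between them. /b/ and /g/ form a stop–stop cluster, so [a] is inserted between them. /fanruktejeubgaig/ → fanrukatejeubagaig.
Rule 3 (final devoicing): /g/ is a voiced stop in word-final position, so it devoices to [k]. /fanrukatejeubagaig/ → fanrukatejeubagaik.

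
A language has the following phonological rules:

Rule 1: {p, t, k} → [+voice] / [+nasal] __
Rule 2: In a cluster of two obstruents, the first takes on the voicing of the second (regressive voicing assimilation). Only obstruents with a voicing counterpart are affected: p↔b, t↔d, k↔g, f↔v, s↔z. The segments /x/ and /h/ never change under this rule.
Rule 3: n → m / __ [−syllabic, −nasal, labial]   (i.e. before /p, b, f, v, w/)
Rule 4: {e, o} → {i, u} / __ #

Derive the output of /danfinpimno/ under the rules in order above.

Rule 1 (post-nasal voicing): /p/ is a voiceless stop immediately after the nasal /n/, so it voices to [b]. /danfinpimno/ → danfinbimno.
Rule 2 (regressive voicing assimilation): no segment meets the environment; /danfinbimno/ is unchanged.
Rule 3 (nasal place assimilation): /n/ precedes the labial consonant /f/, so it assimilates in place to [m]. /n/ precedes the labial consonant /b/, so it assimilates in place to [m]. /danfinbimno/ → damfimbimno.
Rule 4 (final vowel raising): /o/ is a mid vowel in word-final position, so it raises to [u]. /damfimbimno/ → damfimbimnu.

damfimbimnu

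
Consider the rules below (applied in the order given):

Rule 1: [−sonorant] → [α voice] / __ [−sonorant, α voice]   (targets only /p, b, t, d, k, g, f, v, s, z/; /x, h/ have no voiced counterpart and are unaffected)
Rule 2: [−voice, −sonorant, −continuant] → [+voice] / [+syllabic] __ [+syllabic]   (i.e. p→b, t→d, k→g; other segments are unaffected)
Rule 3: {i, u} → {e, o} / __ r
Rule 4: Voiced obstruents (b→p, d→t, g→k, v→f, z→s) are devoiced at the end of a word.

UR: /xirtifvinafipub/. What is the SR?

xertivvinafibup

Rule 1 (regressive voicing assimilation): /f/ precedes the voiced obstruent /v/, so it voices to [v] by assimilation. /xirtifvinafipub/ → xirtivvinafipub.
Rule 2 (intervocalic voicing): /p/ is a voiceless stop between vowels /i/ and /u/, so it voices to [b]. /xirtivvinafipub/ → xirtivvinafibub.
Rule 3 (pre-rhotic lowering): /i/ is a high vowel immediately before /r/, so it lowers to [e]. /xirtivvinafibub/ → xertivvinafibub.
Rule 4 (final devoicing): /b/ is a voiced obstruent in word-final position, so it devoices to [p]. /xertivvinafibub/ → xertivvinafibup.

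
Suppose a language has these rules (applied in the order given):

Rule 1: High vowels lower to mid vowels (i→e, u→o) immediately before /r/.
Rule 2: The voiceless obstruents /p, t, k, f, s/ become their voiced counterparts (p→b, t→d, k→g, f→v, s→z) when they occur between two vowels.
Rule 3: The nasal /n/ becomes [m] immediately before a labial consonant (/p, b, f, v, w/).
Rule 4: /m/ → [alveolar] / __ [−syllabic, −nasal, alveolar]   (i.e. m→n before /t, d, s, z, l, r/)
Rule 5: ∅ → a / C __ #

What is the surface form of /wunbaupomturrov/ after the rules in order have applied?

wumbaubontorrova

Rule 1 (pre-rhotic lowering): /u/ is a high vowel immediately before /r/, so it lowers to [o]. /wunbaupomturrov/ → wunbaupomtorrov.
Rule 2 (intervocalic voicing): /p/ is a voiceless obstruent between vowels /u/ and /o/, so it voices to [b]. /wunbaupomtorrov/ → wunbaubomtorrov.
Rule 3 (nasal place assimilation): /n/ precedes the labial consonant /b/, so it assimilates in place to [m]. /wunbaubomtorrov/ → wumbaubomtorrov.
Rule 4 (nasal place assimilation): /m/ precedes the alveolar consonant /t/, so it assimilates in place to [n]. /wumbaubomtorrov/ → wumbaubontorrov.
Rule 5 (final a-epenthesis): the form ends in the consonant /v/, so [a] is inserted word-finally. /wumbaubontorrov/ → wumbaubontorrova.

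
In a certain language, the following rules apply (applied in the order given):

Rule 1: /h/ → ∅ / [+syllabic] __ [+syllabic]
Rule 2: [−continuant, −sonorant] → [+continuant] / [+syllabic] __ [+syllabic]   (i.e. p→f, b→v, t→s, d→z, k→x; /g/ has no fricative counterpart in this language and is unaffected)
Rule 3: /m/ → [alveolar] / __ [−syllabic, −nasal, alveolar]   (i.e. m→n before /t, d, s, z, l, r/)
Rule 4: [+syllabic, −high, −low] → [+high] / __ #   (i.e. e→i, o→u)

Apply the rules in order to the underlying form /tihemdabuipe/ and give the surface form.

Rule 1 (intervocalic h-deletion): /h/ occurs between vowels /i/ and /e/, so it deletes. /tihemdabuipe/ → tiemdabuipe.
Rule 2 (intervocalic spirantization): /b/ is a stop between vowels /a/ and /u/, so it spirantizes to the fricative [v]. /p/ is a stop between vowels /i/ and /e/, so it spirantizes to the fricative [f]. /tiemdabuipe/ → tiemdavuife.
Rule 3 (nasal place assimilation): /m/ precedes the alveolar consonant /d/, so it assimilates in place to [n]. /tiemdavuife/ → tiendavuife.
Rule 4 (final vowel raising): /e/ is a mid vowel in word-final position, so it raises to [i]. /tiendavuife/ → tiendavuifi.

tiendavuifi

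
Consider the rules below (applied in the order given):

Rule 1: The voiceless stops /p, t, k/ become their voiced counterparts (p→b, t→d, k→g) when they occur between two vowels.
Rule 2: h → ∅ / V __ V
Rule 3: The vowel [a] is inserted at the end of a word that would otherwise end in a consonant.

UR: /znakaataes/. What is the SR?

Rule 1 (intervocalic voicing): /k/ is a voiceless stop between vowels /a/ and /a/, so it voices to [g]. /t/ is a voiceless stop between vowels /a/ and /a/, so it voices to [d]. /znakaataes/ → znagaadaes.
Rule 2 (intervocalic h-deletion): no segment meets the environment; /znagaadaes/ is unchanged.
Rule 3 (final a-epenthesis): the form ends in the consonant /s/, so [a] is inserted word-finally. /znagaadaes/ → znagaadaesa.

znagaadaesa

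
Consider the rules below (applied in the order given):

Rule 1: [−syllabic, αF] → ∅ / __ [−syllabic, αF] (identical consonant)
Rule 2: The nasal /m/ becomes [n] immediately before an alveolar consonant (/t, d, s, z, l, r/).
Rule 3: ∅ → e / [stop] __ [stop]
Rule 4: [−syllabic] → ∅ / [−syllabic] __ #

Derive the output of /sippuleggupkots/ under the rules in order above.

sipulegupekot

Rule 1 (degemination): /pp/ is a geminate; the first /p/ deletes. /gg/ is a geminate; the first /g/ deletes. /sippuleggupkots/ → sipulegupkots.
Rule 2 (nasal place assimilation): no segment meets the environment; /sipulegupkots/ is unchanged.
Rule 3 (stop-cluster e-epenthesis): /p/ and /k/ form a stop–stop cluster, so [e] is inserted between them. /sipulegupkots/ → sipulegupekots.
Rule 4 (final cluster simplification): /s/ is the second consonant of a word-final cluster /ts/, so it deletes. /sipulegupekots/ → sipulegupekot.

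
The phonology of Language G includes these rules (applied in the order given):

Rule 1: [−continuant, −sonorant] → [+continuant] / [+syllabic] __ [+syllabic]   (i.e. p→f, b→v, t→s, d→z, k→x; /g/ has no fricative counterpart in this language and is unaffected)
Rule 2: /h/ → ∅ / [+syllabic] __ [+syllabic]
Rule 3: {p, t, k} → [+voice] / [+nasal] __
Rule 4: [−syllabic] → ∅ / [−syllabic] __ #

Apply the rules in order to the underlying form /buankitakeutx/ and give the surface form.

Rule 1 (intervocalic spirantization): /t/ is a stop between vowels /i/ and /a/, so it spirantizes to the fricative [s]. /k/ is a stop between vowels /a/ and /e/, so it spirantizes to the fricative [x]. /buankitakeutx/ → buankisaxeutx.
Rule 2 (intervocalic h-deletion): no segment meets the environment; /buankisaxeutx/ is unchanged.
Rule 3 (post-nasal voicing): /k/ is a voiceless stop immediately after the nasal /n/, so it voices to [g]. /buankisaxeutx/ → buangisaxeutx.
Rule 4 (final cluster simplification): /x/ is the second consonant of a word-final cluster /tx/, so it deletes. /buangisaxeutx/ → buangisaxeut.

buangisaxeut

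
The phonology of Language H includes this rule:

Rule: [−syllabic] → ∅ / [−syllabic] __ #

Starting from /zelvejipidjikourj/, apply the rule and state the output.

/j/ is the second consonant of a word-final cluster /rj/, so it deletes.
The other instances of /z/, /l/, /v/, /j/, /p/, /d/, /k/, /r/ do not occur in the required environment and remain unchanged.
Surface form: [zelvejipidjikour].

zelvejipidjikour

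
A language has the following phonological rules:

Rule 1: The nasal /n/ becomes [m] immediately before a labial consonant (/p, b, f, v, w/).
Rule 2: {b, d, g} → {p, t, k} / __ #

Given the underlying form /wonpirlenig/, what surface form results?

wompirlenik

Rule 1 (nasal place assimilation): /n/ precedes the labial consonant /p/, so it assimilates in place to [m]. /wonpirlenig/ → wompirlenig.
Rule 2 (final devoicing): /g/ is a voiced stop in word-final position, so it devoices to [k]. /wompirlenig/ → wompirlenik.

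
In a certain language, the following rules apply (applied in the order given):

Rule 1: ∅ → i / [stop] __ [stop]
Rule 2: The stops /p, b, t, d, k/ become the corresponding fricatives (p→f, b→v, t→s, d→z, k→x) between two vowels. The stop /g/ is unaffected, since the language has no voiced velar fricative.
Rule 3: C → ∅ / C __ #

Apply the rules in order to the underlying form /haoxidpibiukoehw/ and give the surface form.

haoxizifiviuxoeh

Rule 1 (stop-cluster i-epenthesis): /d/ and /p/ form a stop–stop cluster, so [i] is inserted between them. /haoxidpibiukoehw/ → haoxidipibiukoehw.
Rule 2 (intervocalic spirantization): /d/ is a stop between vowels /i/ and /i/, so it spirantizes to the fricative [z]. /p/ is a stop between vowels /i/ and /i/, so it spirantizes to the fricative [f]. /b/ is a stop between vowels /i/ and /i/, so it spirantizes to the fricative [v]. /k/ is a stop between vowels /u/ and /o/, so it spirantizes to the fricative [x]. /haoxidipibiukoehw/ → haoxizifiviuxoehw.
Rule 3 (final cluster simplification): /w/ is the second consonant of a word-final cluster /hw/, so it deletes. /haoxizifiviuxoehw/ → haoxizifiviuxoeh.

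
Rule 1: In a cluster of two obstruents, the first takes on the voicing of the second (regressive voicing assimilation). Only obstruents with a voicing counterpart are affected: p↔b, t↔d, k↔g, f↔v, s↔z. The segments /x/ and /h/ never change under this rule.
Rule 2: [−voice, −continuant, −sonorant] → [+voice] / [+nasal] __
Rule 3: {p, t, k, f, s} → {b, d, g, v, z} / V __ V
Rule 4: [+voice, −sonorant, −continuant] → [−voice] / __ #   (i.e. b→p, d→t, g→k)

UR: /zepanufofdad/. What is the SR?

Rule 1 (regressive voicing assimilation): /f/ precedes the voiced obstruent /d/, so it voices to [v] by assimilation. /zepanufofdad/ → zepanufovdad.
Rule 2 (post-nasal voicing): no segment meets the environment; /zepanufovdad/ is unchanged.
Rule 3 (intervocalic voicing): /p/ is a voiceless obstruent between vowels /e/ and /a/, so it voices to [b]. /f/ is a voiceless obstruent between vowels /u/ and /o/, so it voices to [v]. /zepanufovdad/ → zebanuvovdad.
Rule 4 (final devoicing): /d/ is a voiced stop in word-final position, so it devoices to [t]. /zebanuvovdad/ → zebanuvovdat.

zebanuvovdat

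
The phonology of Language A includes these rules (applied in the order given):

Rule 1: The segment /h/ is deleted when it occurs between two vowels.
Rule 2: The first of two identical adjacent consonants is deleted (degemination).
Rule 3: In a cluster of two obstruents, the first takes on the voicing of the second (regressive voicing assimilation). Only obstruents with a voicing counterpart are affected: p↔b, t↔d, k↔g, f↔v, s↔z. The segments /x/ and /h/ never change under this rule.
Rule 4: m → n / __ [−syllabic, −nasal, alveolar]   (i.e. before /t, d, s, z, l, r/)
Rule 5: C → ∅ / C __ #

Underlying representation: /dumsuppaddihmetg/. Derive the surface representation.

dunsupadihmed

Rule 1 (intervocalic h-deletion): no segment meets the environment; /dumsuppaddihmetg/ is unchanged.
Rule 2 (degemination): /pp/ is a geminate; the first /p/ deletes. /dd/ is a geminate; the first /d/ deletes. /dumsuppaddihmetg/ → dumsupadihmetg.
Rule 3 (regressive voicing assimilation): /t/ precedes the voiced obstruent /g/, so it voices to [d] by assimilation. /dumsupadihmetg/ → dumsupadihmedg.
Rule 4 (nasal place assimilation): /m/ precedes the alveolar consonant /s/, so it assimilates in place to [n]. /dumsupadihmedg/ → dunsupadihmedg.
Rule 5 (final cluster simplification): /g/ is the second consonant of a word-final cluster /dg/, so it deletes. /dunsupadihmedg/ → dunsupadihmed.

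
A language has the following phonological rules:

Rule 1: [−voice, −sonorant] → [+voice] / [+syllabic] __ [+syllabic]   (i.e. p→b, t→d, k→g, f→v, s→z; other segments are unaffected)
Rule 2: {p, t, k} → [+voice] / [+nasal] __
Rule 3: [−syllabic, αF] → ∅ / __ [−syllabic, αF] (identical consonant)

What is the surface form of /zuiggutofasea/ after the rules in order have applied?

zuigudovazea

Rule 1 (intervocalic voicing): /t/ is a voiceless obstruent between vowels /u/ and /o/, so it voices to [d]. /f/ is a voiceless obstruent between vowels /o/ and /a/, so it voices to [v]. /s/ is a voiceless obstruent between vowels /a/ and /e/, so it voices to [z]. /zuiggutofasea/ → zuiggudovazea.
Rule 2 (post-nasal voicing): no segment meets the environment; /zuiggudovazea/ is unchanged.
Rule 3 (degemination): /gg/ is a geminate; the first /g/ deletes. /zuiggudovazea/ → zuigudovazea.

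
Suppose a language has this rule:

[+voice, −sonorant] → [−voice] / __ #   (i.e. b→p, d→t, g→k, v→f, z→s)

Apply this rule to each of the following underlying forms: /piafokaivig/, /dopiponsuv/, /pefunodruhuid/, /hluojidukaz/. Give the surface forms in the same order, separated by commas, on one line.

piafokaivik, dopiponsuf, pefunodruhuit, hluojidukas

/piafokaivig/: /g/ is a voiced obstruent in word-final position, so it devoices to [k]. → [piafokaivik].
/dopiponsuv/: /v/ is a voiced obstruent in word-final position, so it devoices to [f]. → [dopiponsuf].
/pefunodruhuid/: /d/ is a voiced obstruent in word-final position, so it devoices to [t]. → [pefunodruhuit].
/hluojidukaz/: /z/ is a voiced obstruent in word-final position, so it devoices to [s]. → [hluojidukas].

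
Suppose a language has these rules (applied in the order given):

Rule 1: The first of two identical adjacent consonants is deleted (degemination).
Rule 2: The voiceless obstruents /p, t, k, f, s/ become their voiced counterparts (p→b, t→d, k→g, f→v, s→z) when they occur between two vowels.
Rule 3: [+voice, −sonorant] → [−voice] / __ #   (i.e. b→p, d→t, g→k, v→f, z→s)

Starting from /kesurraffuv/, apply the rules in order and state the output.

kezuravuf

Rule 1 (degemination): /rr/ is a geminate; the first /r/ deletes. /ff/ is a geminate; the first /f/ deletes. /kesurraffuv/ → kesurafuv.
Rule 2 (intervocalic voicing): /s/ is a voiceless obstruent between vowels /e/ and /u/, so it voices to [z]. /f/ is a voiceless obstruent between vowels /a/ and /u/, so it voices to [v]. /kesurafuv/ → kezuravuv.
Rule 3 (final devoicing): /v/ is a voiced obstruent in word-final position, so it devoices to [f]. /kezuravuv/ → kezuravuf.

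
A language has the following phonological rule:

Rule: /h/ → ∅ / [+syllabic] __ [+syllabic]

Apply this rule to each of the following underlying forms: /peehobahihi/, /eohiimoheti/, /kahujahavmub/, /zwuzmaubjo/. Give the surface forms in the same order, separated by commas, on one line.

peeobaii, eoiimoeti, kaujaavmub, zwuzmaubjo

/peehobahihi/: /h/ occurs between vowels /e/ and /o/, so it deletes. /h/ occurs between vowels /a/ and /i/, so it deletes. /h/ occurs between vowels /i/ and /i/, so it deletes. → [peeobaii].
/eohiimoheti/: /h/ occurs between vowels /o/ and /i/, so it deletes. /h/ occurs between vowels /o/ and /e/, so it deletes. → [eoiimoeti].
/kahujahavmub/: /h/ occurs between vowels /a/ and /u/, so it deletes. /h/ occurs between vowels /a/ and /a/, so it deletes. → [kaujaavmub].
/zwuzmaubjo/: the rule's environment is not met; surfaces unchanged as [zwuzmaubjo].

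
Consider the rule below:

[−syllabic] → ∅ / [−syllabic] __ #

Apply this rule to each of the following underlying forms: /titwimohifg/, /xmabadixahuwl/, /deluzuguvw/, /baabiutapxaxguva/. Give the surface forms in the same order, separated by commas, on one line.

titwimohif, xmabadixahuw, deluzuguv, baabiutapxaxguva

/titwimohifg/: /g/ is the second consonant of a word-final cluster /fg/, so it deletes. → [titwimohif].
/xmabadixahuwl/: /l/ is the second consonant of a word-final cluster /wl/, so it deletes. → [xmabadixahuw].
/deluzuguvw/: /w/ is the second consonant of a word-final cluster /vw/, so it deletes. → [deluzuguv].
/baabiutapxaxguva/: the rule's environment is not met; surfaces unchanged as [baabiutapxaxguva].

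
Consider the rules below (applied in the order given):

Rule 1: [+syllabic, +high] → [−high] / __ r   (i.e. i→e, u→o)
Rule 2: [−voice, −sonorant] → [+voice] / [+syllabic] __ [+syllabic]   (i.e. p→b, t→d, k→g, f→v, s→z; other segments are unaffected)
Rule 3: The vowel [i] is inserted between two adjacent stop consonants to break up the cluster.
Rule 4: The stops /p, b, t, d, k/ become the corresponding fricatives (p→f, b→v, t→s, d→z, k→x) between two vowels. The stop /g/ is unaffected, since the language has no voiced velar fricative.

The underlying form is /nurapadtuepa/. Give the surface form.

noravazisueva

Rule 1 (pre-rhotic lowering): /u/ is a high vowel immediately before /r/, so it lowers to [o]. /nurapadtuepa/ → norapadtuepa.
Rule 2 (intervocalic voicing): /p/ is a voiceless obstruent between vowels /a/ and /a/, so it voices to [b]. /p/ is a voiceless obstruent between vowels /e/ and /a/, so it voices to [b]. /norapadtuepa/ → norabadtueba.
Rule 3 (stop-cluster i-epenthesis): /d/ and /t/ form a stop–stop cluster, so [i] is inserted between them. /norabadtueba/ → norabaditueba.
Rule 4 (intervocalic spirantization): /b/ is a stop between vowels /a/ and /a/, so it spirantizes to the fricative [v]. /d/ is a stop between vowels /a/ and /i/, so it spirantizes to the fricative [z]. /t/ is a stop between vowels /i/ and /u/, so it spirantizes to the fricative [s]. /b/ is a stop between vowels /e/ and /a/, so it spirantizes to the fricative [v]. /norabaditueba/ → noravazisueva.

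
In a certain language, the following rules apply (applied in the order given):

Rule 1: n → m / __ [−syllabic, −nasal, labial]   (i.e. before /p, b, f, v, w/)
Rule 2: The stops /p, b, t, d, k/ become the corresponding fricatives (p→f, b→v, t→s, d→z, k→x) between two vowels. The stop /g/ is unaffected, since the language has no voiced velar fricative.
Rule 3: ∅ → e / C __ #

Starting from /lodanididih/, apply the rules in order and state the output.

Rule 1 (nasal place assimilation): no segment meets the environment; /lodanididih/ is unchanged.
Rule 2 (intervocalic spirantization): /d/ is a stop between vowels /o/ and /a/, so it spirantizes to the fricative [z]. /d/ is a stop between vowels /i/ and /i/, so it spirantizes to the fricative [z]. /d/ is a stop between vowels /i/ and /i/, so it spirantizes to the fricative [z]. /lodanididih/ → lozanizizih.
Rule 3 (final e-epenthesis): the form ends in the consonant /h/, so [e] is inserted word-finally. /lozanizizih/ → lozanizizihe.

lozanizizihe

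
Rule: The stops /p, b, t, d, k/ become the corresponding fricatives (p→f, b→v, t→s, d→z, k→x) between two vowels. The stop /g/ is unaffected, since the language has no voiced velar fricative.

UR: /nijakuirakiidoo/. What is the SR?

nijaxuiraxiizoo

/k/ is a stop between vowels /a/ and /u/, so it spirantizes to the fricative [x].
/k/ is a stop between vowels /a/ and /i/, so it spirantizes to the fricative [x].
/d/ is a stop between vowels /i/ and /o/, so it spirantizes to the fricative [z].
Surface form: [nijaxuiraxiizoo].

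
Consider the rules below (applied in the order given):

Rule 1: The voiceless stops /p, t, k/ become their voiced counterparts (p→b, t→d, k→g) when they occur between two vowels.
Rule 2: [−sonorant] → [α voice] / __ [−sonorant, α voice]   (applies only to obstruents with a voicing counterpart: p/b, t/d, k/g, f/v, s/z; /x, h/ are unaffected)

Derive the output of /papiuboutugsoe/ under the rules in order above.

pabiubouduksoe

Rule 1 (intervocalic voicing): /p/ is a voiceless stop between vowels /a/ and /i/, so it voices to [b]. /t/ is a voiceless stop between vowels /u/ and /u/, so it voices to [d]. /papiuboutugsoe/ → pabiuboudugsoe.
Rule 2 (regressive voicing assimilation): /g/ precedes the voiceless obstruent /s/, so it devoices to [k] by assimilation. /pabiuboudugsoe/ → pabiubouduksoe.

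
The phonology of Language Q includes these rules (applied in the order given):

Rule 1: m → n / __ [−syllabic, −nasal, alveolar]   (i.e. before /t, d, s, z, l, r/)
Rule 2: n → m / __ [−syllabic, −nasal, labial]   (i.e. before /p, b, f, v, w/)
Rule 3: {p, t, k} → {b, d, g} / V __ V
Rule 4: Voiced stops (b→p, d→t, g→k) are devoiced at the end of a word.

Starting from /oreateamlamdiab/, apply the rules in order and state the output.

Rule 1 (nasal place assimilation): /m/ precedes the alveolar consonant /l/, so it assimilates in place to [n]. /m/ precedes the alveolar consonant /d/, so it assimilates in place to [n]. /oreateamlamdiab/ → oreateanlandiab.
Rule 2 (nasal place assimilation): no segment meets the environment; /oreateanlandiab/ is unchanged.
Rule 3 (intervocalic voicing): /t/ is a voiceless stop between vowels /a/ and /e/, so it voices to [d]. /oreateanlandiab/ → oreadeanlandiab.
Rule 4 (final devoicing): /b/ is a voiced stop in word-final position, so it devoices to [p]. /oreadeanlandiab/ → oreadeanlandiap.

oreadeanlandiap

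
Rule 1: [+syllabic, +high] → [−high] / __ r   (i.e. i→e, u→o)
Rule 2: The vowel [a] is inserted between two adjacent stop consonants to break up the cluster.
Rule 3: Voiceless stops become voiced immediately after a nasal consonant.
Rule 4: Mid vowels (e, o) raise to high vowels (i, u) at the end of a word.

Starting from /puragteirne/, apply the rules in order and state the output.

poragateerni

Rule 1 (pre-rhotic lowering): /u/ is a high vowel immediately before /r/, so it lowers to [o]. /i/ is a high vowel immediately before /r/, so it lowers to [e]. /puragteirne/ → poragteerne.
Rule 2 (stop-cluster a-epenthesis): /g/ and /t/ form a stop–stop cluster, so [a] is inserted between them. /poragteerne/ → poragateerne.
Rule 3 (post-nasal voicing): no segment meets the environment; /poragateerne/ is unchanged.
Rule 4 (final vowel raising): /e/ is a mid vowel in word-final position, so it raises to [i]. /poragateerne/ → poragateerni.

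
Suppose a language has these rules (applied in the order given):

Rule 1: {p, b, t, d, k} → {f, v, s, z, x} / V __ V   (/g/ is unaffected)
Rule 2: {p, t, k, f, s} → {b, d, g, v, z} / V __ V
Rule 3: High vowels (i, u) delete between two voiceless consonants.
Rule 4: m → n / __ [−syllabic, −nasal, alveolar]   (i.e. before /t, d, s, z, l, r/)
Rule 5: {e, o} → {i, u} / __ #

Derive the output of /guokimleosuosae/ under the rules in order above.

guoxinleozuozai

Rule 1 (intervocalic spirantization): /k/ is a stop between vowels /o/ and /i/, so it spirantizes to the fricative [x]. /guokimleosuosae/ → guoximleosuosae.
Rule 2 (intervocalic voicing): /s/ is a voiceless obstruent between vowels /o/ and /u/, so it voices to [z]. /s/ is a voiceless obstruent between vowels /o/ and /a/, so it voices to [z]. /guoximleosuosae/ → guoximleozuozae.
Rule 3 (high vowel syncope): no segment meets the environment; /guoximleozuozae/ is unchanged.
Rule 4 (nasal place assimilation): /m/ precedes the alveolar consonant /l/, so it assimilates in place to [n]. /guoximleozuozae/ → guoxinleozuozae.
Rule 5 (final vowel raising): /e/ is a mid vowel in word-final position, so it raises to [i]. /guoxinleozuozae/ → guoxinleozuozai.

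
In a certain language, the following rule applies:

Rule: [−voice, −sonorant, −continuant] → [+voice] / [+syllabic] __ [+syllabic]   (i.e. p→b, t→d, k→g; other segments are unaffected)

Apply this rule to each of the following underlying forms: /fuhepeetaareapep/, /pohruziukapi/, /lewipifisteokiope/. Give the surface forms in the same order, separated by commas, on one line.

/fuhepeetaareapep/: /p/ is a voiceless stop between vowels /e/ and /e/, so it voices to [b]. /t/ is a voiceless stop between vowels /e/ and /a/, so it voices to [d]. /p/ is a voiceless stop between vowels /a/ and /e/, so it voices to [b]. → [fuhebeedaareabep].
/pohruziukapi/: /k/ is a voiceless stop between vowels /u/ and /a/, so it voices to [g]. /p/ is a voiceless stop between vowels /a/ and /i/, so it voices to [b]. → [pohruziugabi].
/lewipifisteokiope/: /p/ is a voiceless stop between vowels /i/ and /i/, so it voices to [b]. /k/ is a voiceless stop between vowels /o/ and /i/, so it voices to [g]. /p/ is a voiceless stop between vowels /o/ and /e/, so it voices to [b]. → [lewibifisteogiobe].

fuhebeedaareabep, pohruziugabi, lewibifisteogiobe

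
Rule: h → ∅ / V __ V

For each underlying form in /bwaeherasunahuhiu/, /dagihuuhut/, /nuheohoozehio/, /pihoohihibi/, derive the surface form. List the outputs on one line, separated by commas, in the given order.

/bwaeherasunahuhiu/: /h/ occurs between vowels /e/ and /e/, so it deletes. /h/ occurs between vowels /a/ and /u/, so it deletes. /h/ occurs between vowels /u/ and /i/, so it deletes. → [bwaeerasunauiu].
/dagihuuhut/: /h/ occurs between vowels /i/ and /u/, so it deletes. /h/ occurs between vowels /u/ and /u/, so it deletes. → [dagiuuut].
/nuheohoozehio/: /h/ occurs between vowels /u/ and /e/, so it deletes. /h/ occurs between vowels /o/ and /o/, so it deletes. /h/ occurs between vowels /e/ and /i/, so it deletes. → [nueooozeio].
/pihoohihibi/: /h/ occurs between vowels /i/ and /o/, so it deletes. /h/ occurs between vowels /o/ and /i/, so it deletes. /h/ occurs between vowels /i/ and /i/, so it deletes. → [piooiibi].

bwaeerasunauiu, dagiuuut, nueooozeio, piooiibi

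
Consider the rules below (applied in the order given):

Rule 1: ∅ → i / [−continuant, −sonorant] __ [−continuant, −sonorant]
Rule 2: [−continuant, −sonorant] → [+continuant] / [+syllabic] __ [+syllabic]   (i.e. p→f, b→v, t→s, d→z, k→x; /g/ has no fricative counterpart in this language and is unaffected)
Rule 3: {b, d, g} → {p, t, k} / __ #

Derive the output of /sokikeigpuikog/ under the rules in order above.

soxixeigifuixok

Rule 1 (stop-cluster i-epenthesis): /g/ and /p/ form a stop–stop cluster, so [i] is inserted between them. /sokikeigpuikog/ → sokikeigipuikog.
Rule 2 (intervocalic spirantization): /k/ is a stop between vowels /o/ and /i/, so it spirantizes to the fricative [x]. /k/ is a stop between vowels /i/ and /e/, so it spirantizes to the fricative [x]. /p/ is a stop between vowels /i/ and /u/, so it spirantizes to the fricative [f]. /k/ is a stop between vowels /i/ and /o/, so it spirantizes to the fricative [x]. /sokikeigipuikog/ → soxixeigifuixog.
Rule 3 (final devoicing): /g/ is a voiced stop in word-final position, so it devoices to [k]. /soxixeigifuixog/ → soxixeigifuixok.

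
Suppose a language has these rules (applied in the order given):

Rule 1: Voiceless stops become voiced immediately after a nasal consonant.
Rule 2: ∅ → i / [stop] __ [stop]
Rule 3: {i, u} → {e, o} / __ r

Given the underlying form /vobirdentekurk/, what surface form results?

voberdendekork

Rule 1 (post-nasal voicing): /t/ is a voiceless stop immediately after the nasal /n/, so it voices to [d]. /vobirdentekurk/ → vobirdendekurk.
Rule 2 (stop-cluster i-epenthesis): no segment meets the environment; /vobirdendekurk/ is unchanged.
Rule 3 (pre-rhotic lowering): /i/ is a high vowel immediately before /r/, so it lowers to [e]. /u/ is a high vowel immediately before /r/, so it lowers to [o]. /vobirdendekurk/ → voberdendekork.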